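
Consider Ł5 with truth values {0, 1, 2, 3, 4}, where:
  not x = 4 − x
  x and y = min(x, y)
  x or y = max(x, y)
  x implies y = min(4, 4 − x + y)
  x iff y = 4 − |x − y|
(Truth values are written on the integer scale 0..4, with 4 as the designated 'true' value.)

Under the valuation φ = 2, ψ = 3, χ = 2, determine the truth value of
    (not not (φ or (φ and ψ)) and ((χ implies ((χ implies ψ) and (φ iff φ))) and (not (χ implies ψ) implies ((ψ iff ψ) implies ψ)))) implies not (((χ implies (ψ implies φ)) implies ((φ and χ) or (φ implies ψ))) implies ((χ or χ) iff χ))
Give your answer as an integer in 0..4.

2

φ and ψ = 2 and 3 = 2
φ or (φ and ψ) = 2 or 2 = 2
not (φ or (φ and ψ)) = not 2 = 2
not not (φ or (φ and ψ)) = not 2 = 2
χ implies ψ = 2 implies 3 = 4
φ iff φ = 2 iff 2 = 4
(χ implies ψ) and (φ iff φ) = 4 and 4 = 4
χ implies ((χ implies ψ) and (φ iff φ)) = 2 implies 4 = 4
χ implies ψ = 2 implies 3 = 4
not (χ implies ψ) = not 4 = 0
ψ iff ψ = 3 iff 3 = 4
(ψ iff ψ) implies ψ = 4 implies 3 = 3
not (χ implies ψ) implies ((ψ iff ψ) implies ψ) = 0 implies 3 = 4
(χ implies ((χ implies ψ) and (φ iff φ))) and (not (χ implies ψ) implies ((ψ iff ψ) implies ψ)) = 4 and 4 = 4
not not (φ or (φ and ψ)) and ((χ implies ((χ implies ψ) and (φ iff φ))) and (not (χ implies ψ) implies ((ψ iff ψ) implies ψ))) = 2 and 4 = 2
ψ implies φ = 3 implies 2 = 3
χ implies (ψ implies φ) = 2 implies 3 = 4
φ and χ = 2 and 2 = 2
φ implies ψ = 2 implies 3 = 4
(φ and χ) or (φ implies ψ) = 2 or 4 = 4
(χ implies (ψ implies φ)) implies ((φ and χ) or (φ implies ψ)) = 4 implies 4 = 4
χ or χ = 2 or 2 = 2
(χ or χ) iff χ = 2 iff 2 = 4
((χ implies (ψ implies φ)) implies ((φ and χ) or (φ implies ψ))) implies ((χ or χ) iff χ) = 4 implies 4 = 4
not (((χ implies (ψ implies φ)) implies ((φ and χ) or (φ implies ψ))) implies ((χ or χ) iff χ)) = not 4 = 0
(not not (φ or (φ and ψ)) and ((χ implies ((χ implies ψ) and (φ iff φ))) and (not (χ implies ψ) implies ((ψ iff ψ) implies ψ)))) implies not (((χ implies (ψ implies φ)) implies ((φ and χ) or (φ implies ψ))) implies ((χ or χ) iff χ)) = 2 implies 0 = 2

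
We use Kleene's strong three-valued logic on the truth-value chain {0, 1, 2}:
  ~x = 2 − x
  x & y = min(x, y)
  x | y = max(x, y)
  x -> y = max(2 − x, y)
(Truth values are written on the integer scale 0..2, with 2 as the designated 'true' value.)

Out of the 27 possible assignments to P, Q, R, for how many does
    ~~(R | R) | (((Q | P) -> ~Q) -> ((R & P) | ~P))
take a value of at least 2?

value 2: 19 assignments (counts)
value 1: 7 assignments
value 0: 1 assignment
So 19 of the 27 assignments meet the threshold.

19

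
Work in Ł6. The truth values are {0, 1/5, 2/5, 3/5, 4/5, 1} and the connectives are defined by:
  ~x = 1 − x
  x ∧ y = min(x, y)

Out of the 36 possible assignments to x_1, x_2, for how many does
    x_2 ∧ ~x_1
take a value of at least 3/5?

9

value 1: 1 assignment (counts)
value 4/5: 3 assignments (counts)
value 3/5: 5 assignments (counts)
value 2/5: 7 assignments
value 1/5: 9 assignments
value 0: 11 assignments
So 9 of the 36 assignments meet the threshold.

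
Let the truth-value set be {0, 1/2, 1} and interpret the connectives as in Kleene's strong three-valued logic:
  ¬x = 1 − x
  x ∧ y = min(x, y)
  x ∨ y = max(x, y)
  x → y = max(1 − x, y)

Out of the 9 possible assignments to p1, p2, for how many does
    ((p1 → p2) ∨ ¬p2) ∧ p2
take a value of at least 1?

3

p1 = 0, p2 = 0 ↦ 0  <
p1 = 0, p2 = 1/2 ↦ 1/2  <
p1 = 0, p2 = 1 ↦ 1  ≥
p1 = 1/2, p2 = 0 ↦ 0  <
p1 = 1/2, p2 = 1/2 ↦ 1/2  <
p1 = 1/2, p2 = 1 ↦ 1  ≥
p1 = 1, p2 = 0 ↦ 0  <
p1 = 1, p2 = 1/2 ↦ 1/2  <
p1 = 1, p2 = 1 ↦ 1  ≥
So 3 of the 9 assignments meet the threshold.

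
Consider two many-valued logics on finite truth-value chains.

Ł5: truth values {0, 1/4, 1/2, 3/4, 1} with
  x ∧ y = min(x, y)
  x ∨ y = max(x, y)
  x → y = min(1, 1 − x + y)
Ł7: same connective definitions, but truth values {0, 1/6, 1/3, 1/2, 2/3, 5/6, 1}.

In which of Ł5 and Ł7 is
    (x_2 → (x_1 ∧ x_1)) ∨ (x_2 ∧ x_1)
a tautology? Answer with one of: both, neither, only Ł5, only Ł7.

In Ł5: at x_1 = 0, x_2 = 1/4 the value is 3/4 — not a tautology.
In Ł7: at x_1 = 0, x_2 = 1/6 the value is 5/6 — not a tautology.

neither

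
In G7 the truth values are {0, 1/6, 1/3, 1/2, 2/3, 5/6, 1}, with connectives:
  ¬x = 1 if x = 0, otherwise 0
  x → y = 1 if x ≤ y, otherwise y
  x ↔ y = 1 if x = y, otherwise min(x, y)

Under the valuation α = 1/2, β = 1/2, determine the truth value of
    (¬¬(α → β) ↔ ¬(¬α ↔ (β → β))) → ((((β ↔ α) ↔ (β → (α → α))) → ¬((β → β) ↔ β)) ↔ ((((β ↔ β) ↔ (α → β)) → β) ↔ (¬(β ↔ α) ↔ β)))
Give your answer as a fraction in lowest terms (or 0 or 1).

1

α → β = 1/2 → 1/2 = 1
¬(α → β) = ¬1 = 0
¬¬(α → β) = ¬0 = 1
¬α = ¬1/2 = 0
β → β = 1/2 → 1/2 = 1
¬α ↔ (β → β) = 0 ↔ 1 = 0
¬(¬α ↔ (β → β)) = ¬0 = 1
¬¬(α → β) ↔ ¬(¬α ↔ (β → β)) = 1 ↔ 1 = 1
β ↔ α = 1/2 ↔ 1/2 = 1
α → α = 1/2 → 1/2 = 1
β → (α → α) = 1/2 → 1 = 1
(β ↔ α) ↔ (β → (α → α)) = 1 ↔ 1 = 1
β → β = 1/2 → 1/2 = 1
(β → β) ↔ β = 1 ↔ 1/2 = 1/2
¬((β → β) ↔ β) = ¬1/2 = 0
((β ↔ α) ↔ (β → (α → α))) → ¬((β → β) ↔ β) = 1 → 0 = 0
β ↔ β = 1/2 ↔ 1/2 = 1
α → β = 1/2 → 1/2 = 1
(β ↔ β) ↔ (α → β) = 1 ↔ 1 = 1
((β ↔ β) ↔ (α → β)) → β = 1 → 1/2 = 1/2
β ↔ α = 1/2 ↔ 1/2 = 1
¬(β ↔ α) = ¬1 = 0
¬(β ↔ α) ↔ β = 0 ↔ 1/2 = 0
(((β ↔ β) ↔ (α → β)) → β) ↔ (¬(β ↔ α) ↔ β) = 1/2 ↔ 0 = 0
(((β ↔ α) ↔ (β → (α → α))) → ¬((β → β) ↔ β)) ↔ ((((β ↔ β) ↔ (α → β)) → β) ↔ (¬(β ↔ α) ↔ β)) = 0 ↔ 0 = 1
(¬¬(α → β) ↔ ¬(¬α ↔ (β → β))) → ((((β ↔ α) ↔ (β → (α → α))) → ¬((β → β) ↔ β)) ↔ ((((β ↔ β) ↔ (α → β)) → β) ↔ (¬(β ↔ α) ↔ β))) = 1 → 1 = 1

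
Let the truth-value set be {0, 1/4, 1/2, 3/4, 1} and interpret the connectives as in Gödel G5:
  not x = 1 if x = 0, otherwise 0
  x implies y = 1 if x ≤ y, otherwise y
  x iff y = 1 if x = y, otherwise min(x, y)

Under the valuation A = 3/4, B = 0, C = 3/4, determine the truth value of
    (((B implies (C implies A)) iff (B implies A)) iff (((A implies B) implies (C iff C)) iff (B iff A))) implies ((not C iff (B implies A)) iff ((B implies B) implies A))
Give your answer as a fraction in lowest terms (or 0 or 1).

1

C implies A = 3/4 implies 3/4 = 1
B implies (C implies A) = 0 implies 1 = 1
B implies A = 0 implies 3/4 = 1
(B implies (C implies A)) iff (B implies A) = 1 iff 1 = 1
A implies B = 3/4 implies 0 = 0
C iff C = 3/4 iff 3/4 = 1
(A implies B) implies (C iff C) = 0 implies 1 = 1
B iff A = 0 iff 3/4 = 0
((A implies B) implies (C iff C)) iff (B iff A) = 1 iff 0 = 0
((B implies (C implies A)) iff (B implies A)) iff (((A implies B) implies (C iff C)) iff (B iff A)) = 1 iff 0 = 0
not C = not 3/4 = 0
B implies A = 0 implies 3/4 = 1
not C iff (B implies A) = 0 iff 1 = 0
B implies B = 0 implies 0 = 1
(B implies B) implies A = 1 implies 3/4 = 3/4
(not C iff (B implies A)) iff ((B implies B) implies A) = 0 iff 3/4 = 0
(((B implies (C implies A)) iff (B implies A)) iff (((A implies B) implies (C iff C)) iff (B iff A))) implies ((not C iff (B implies A)) iff ((B implies B) implies A)) = 0 implies 0 = 1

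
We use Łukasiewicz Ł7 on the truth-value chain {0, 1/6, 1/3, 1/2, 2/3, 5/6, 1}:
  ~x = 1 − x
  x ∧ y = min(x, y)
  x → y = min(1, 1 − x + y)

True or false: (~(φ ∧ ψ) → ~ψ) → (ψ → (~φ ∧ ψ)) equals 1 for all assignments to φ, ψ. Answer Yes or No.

Counterexample: take φ = 2/3, ψ = 1/2.
φ ∧ ψ = 2/3 ∧ 1/2 = 1/2
~(φ ∧ ψ) = ~1/2 = 1/2
~ψ = ~1/2 = 1/2
~(φ ∧ ψ) → ~ψ = 1/2 → 1/2 = 1
~φ = ~2/3 = 1/3
~φ ∧ ψ = 1/3 ∧ 1/2 = 1/3
ψ → (~φ ∧ ψ) = 1/2 → 1/3 = 5/6
(~(φ ∧ ψ) → ~ψ) → (ψ → (~φ ∧ ψ)) = 1 → 5/6 = 5/6
This gives 5/6 ≠ 1.

No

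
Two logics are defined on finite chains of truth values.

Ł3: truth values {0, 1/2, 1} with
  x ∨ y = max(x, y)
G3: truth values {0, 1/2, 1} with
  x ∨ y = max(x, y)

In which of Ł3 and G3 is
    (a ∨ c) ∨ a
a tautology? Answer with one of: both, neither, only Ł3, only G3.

neither

In Ł3: at a = 0, c = 0 the value is 0 — not a tautology.
In G3: at a = 0, c = 0 the value is 0 — not a tautology.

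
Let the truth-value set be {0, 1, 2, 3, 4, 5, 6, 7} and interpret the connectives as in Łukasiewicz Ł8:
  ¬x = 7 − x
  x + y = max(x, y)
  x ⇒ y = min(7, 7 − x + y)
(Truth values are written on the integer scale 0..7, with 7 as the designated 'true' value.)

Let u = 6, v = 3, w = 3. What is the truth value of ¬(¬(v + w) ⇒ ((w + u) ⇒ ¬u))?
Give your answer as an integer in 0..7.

v + w = 3 + 3 = 3
¬(v + w) = ¬3 = 4
w + u = 3 + 6 = 6
¬u = ¬6 = 1
(w + u) ⇒ ¬u = 6 ⇒ 1 = 2
¬(v + w) ⇒ ((w + u) ⇒ ¬u) = 4 ⇒ 2 = 5
¬(¬(v + w) ⇒ ((w + u) ⇒ ¬u)) = ¬5 = 2

2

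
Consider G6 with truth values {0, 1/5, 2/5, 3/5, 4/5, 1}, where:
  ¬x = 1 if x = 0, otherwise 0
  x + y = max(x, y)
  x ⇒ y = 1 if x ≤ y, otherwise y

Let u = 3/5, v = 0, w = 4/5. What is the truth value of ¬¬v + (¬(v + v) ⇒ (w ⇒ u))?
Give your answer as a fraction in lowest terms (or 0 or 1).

¬v = ¬0 = 1
¬¬v = ¬1 = 0
v + v = 0 + 0 = 0
¬(v + v) = ¬0 = 1
w ⇒ u = 4/5 ⇒ 3/5 = 3/5
¬(v + v) ⇒ (w ⇒ u) = 1 ⇒ 3/5 = 3/5
¬¬v + (¬(v + v) ⇒ (w ⇒ u)) = 0 + 3/5 = 3/5

3/5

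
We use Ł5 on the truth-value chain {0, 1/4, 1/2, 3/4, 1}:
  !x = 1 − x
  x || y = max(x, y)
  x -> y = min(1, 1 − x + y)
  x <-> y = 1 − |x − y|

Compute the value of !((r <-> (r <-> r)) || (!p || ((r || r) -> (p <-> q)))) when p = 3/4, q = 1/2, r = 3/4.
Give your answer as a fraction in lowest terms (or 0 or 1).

r <-> r = 3/4 <-> 3/4 = 1
r <-> (r <-> r) = 3/4 <-> 1 = 3/4
!p = !3/4 = 1/4
r || r = 3/4 || 3/4 = 3/4
p <-> q = 3/4 <-> 1/2 = 3/4
(r || r) -> (p <-> q) = 3/4 -> 3/4 = 1
!p || ((r || r) -> (p <-> q)) = 1/4 || 1 = 1
(r <-> (r <-> r)) || (!p || ((r || r) -> (p <-> q))) = 3/4 || 1 = 1
!((r <-> (r <-> r)) || (!p || ((r || r) -> (p <-> q)))) = !1 = 0

0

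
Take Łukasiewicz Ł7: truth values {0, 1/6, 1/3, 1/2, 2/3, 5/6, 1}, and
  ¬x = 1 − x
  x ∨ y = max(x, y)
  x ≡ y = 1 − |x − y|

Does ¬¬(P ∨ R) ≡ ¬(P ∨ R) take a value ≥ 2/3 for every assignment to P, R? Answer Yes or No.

No

Counterexample: take P = 0, R = 0.
P ∨ R = 0 ∨ 0 = 0
¬(P ∨ R) = ¬0 = 1
¬¬(P ∨ R) = ¬1 = 0
¬(P ∨ R) = ¬0 = 1
¬¬(P ∨ R) ≡ ¬(P ∨ R) = 0 ≡ 1 = 0
This gives 0, which is below 2/3.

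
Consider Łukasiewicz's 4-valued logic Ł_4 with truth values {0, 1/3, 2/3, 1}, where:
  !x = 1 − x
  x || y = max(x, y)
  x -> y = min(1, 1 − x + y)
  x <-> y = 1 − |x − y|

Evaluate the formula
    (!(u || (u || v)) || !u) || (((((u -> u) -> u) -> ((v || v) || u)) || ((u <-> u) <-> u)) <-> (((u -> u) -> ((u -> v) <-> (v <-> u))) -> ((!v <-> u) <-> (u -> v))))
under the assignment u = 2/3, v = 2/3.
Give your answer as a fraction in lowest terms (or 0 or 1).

u || v = 2/3 || 2/3 = 2/3
u || (u || v) = 2/3 || 2/3 = 2/3
!(u || (u || v)) = !2/3 = 1/3
!u = !2/3 = 1/3
!(u || (u || v)) || !u = 1/3 || 1/3 = 1/3
u -> u = 2/3 -> 2/3 = 1
(u -> u) -> u = 1 -> 2/3 = 2/3
v || v = 2/3 || 2/3 = 2/3
(v || v) || u = 2/3 || 2/3 = 2/3
((u -> u) -> u) -> ((v || v) || u) = 2/3 -> 2/3 = 1
u <-> u = 2/3 <-> 2/3 = 1
(u <-> u) <-> u = 1 <-> 2/3 = 2/3
(((u -> u) -> u) -> ((v || v) || u)) || ((u <-> u) <-> u) = 1 || 2/3 = 1
u -> u = 2/3 -> 2/3 = 1
u -> v = 2/3 -> 2/3 = 1
v <-> u = 2/3 <-> 2/3 = 1
(u -> v) <-> (v <-> u) = 1 <-> 1 = 1
(u -> u) -> ((u -> v) <-> (v <-> u)) = 1 -> 1 = 1
!v = !2/3 = 1/3
!v <-> u = 1/3 <-> 2/3 = 2/3
u -> v = 2/3 -> 2/3 = 1
(!v <-> u) <-> (u -> v) = 2/3 <-> 1 = 2/3
((u -> u) -> ((u -> v) <-> (v <-> u))) -> ((!v <-> u) <-> (u -> v)) = 1 -> 2/3 = 2/3
((((u -> u) -> u) -> ((v || v) || u)) || ((u <-> u) <-> u)) <-> (((u -> u) -> ((u -> v) <-> (v <-> u))) -> ((!v <-> u) <-> (u -> v))) = 1 <-> 2/3 = 2/3
(!(u || (u || v)) || !u) || (((((u -> u) -> u) -> ((v || v) || u)) || ((u <-> u) <-> u)) <-> (((u -> u) -> ((u -> v) <-> (v <-> u))) -> ((!v <-> u) <-> (u -> v)))) = 1/3 || 2/3 = 2/3

2/3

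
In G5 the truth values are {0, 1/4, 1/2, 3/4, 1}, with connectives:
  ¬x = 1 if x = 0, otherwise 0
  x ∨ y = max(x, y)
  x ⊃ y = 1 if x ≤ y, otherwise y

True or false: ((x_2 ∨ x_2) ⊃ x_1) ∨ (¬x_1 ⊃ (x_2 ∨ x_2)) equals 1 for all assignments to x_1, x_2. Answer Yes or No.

Counterexample: take x_1 = 0, x_2 = 1/4.
x_2 ∨ x_2 = 1/4 ∨ 1/4 = 1/4
(x_2 ∨ x_2) ⊃ x_1 = 1/4 ⊃ 0 = 0
¬x_1 = ¬0 = 1
x_2 ∨ x_2 = 1/4 ∨ 1/4 = 1/4
¬x_1 ⊃ (x_2 ∨ x_2) = 1 ⊃ 1/4 = 1/4
((x_2 ∨ x_2) ⊃ x_1) ∨ (¬x_1 ⊃ (x_2 ∨ x_2)) = 0 ∨ 1/4 = 1/4
This gives 1/4 ≠ 1.

No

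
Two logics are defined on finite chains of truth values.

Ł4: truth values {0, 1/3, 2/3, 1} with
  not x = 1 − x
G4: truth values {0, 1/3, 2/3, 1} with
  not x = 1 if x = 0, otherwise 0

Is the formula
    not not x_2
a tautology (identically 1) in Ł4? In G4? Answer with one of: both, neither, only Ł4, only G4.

In Ł4: at x_2 = 0 the value is 0 — not a tautology.
In G4: at x_2 = 0 the value is 0 — not a tautology.

neither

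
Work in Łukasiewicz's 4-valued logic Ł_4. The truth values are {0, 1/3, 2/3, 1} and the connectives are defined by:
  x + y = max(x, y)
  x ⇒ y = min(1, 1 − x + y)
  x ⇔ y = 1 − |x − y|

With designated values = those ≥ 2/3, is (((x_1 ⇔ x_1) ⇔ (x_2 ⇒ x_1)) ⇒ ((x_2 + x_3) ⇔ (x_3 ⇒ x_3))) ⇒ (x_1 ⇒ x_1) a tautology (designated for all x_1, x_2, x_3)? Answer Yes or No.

Yes

At x_1 = 2/3, x_2 = 1/3, x_3 = 2/3, for instance:
x_1 ⇔ x_1 = 2/3 ⇔ 2/3 = 1
x_2 ⇒ x_1 = 1/3 ⇒ 2/3 = 1
(x_1 ⇔ x_1) ⇔ (x_2 ⇒ x_1) = 1 ⇔ 1 = 1
x_2 + x_3 = 1/3 + 2/3 = 2/3
x_3 ⇒ x_3 = 2/3 ⇒ 2/3 = 1
(x_2 + x_3) ⇔ (x_3 ⇒ x_3) = 2/3 ⇔ 1 = 2/3
((x_1 ⇔ x_1) ⇔ (x_2 ⇒ x_1)) ⇒ ((x_2 + x_3) ⇔ (x_3 ⇒ x_3)) = 1 ⇒ 2/3 = 2/3
x_1 ⇒ x_1 = 2/3 ⇒ 2/3 = 1
(((x_1 ⇔ x_1) ⇔ (x_2 ⇒ x_1)) ⇒ ((x_2 + x_3) ⇔ (x_3 ⇒ x_3))) ⇒ (x_1 ⇒ x_1) = 2/3 ⇒ 1 = 1
and checking the remaining 63 assignments likewise gives ≥ 2/3 in every case.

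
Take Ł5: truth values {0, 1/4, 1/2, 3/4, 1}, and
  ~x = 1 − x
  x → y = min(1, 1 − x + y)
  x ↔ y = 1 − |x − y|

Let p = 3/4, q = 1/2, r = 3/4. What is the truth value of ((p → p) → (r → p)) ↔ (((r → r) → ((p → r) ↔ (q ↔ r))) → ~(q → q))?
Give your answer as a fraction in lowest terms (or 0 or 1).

1/4

p → p = 3/4 → 3/4 = 1
r → p = 3/4 → 3/4 = 1
(p → p) → (r → p) = 1 → 1 = 1
r → r = 3/4 → 3/4 = 1
p → r = 3/4 → 3/4 = 1
q ↔ r = 1/2 ↔ 3/4 = 3/4
(p → r) ↔ (q ↔ r) = 1 ↔ 3/4 = 3/4
(r → r) → ((p → r) ↔ (q ↔ r)) = 1 → 3/4 = 3/4
q → q = 1/2 → 1/2 = 1
~(q → q) = ~1 = 0
((r → r) → ((p → r) ↔ (q ↔ r))) → ~(q → q) = 3/4 → 0 = 1/4
((p → p) → (r → p)) ↔ (((r → r) → ((p → r) ↔ (q ↔ r))) → ~(q → q)) = 1 ↔ 1/4 = 1/4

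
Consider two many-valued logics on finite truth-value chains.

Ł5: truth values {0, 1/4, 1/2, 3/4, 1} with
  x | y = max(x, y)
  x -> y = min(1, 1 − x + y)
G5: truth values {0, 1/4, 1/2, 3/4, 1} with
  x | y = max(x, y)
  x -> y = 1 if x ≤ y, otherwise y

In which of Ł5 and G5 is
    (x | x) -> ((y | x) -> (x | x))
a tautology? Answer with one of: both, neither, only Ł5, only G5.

In Ł5: every assignment gives 1 — tautology.
In G5: every assignment gives 1 — tautology.

both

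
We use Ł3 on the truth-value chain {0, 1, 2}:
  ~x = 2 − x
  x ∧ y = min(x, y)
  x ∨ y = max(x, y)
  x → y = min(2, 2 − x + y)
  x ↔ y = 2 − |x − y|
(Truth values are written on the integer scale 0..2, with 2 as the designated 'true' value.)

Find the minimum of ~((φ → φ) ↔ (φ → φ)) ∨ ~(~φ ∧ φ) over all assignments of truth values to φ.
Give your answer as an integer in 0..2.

1

Take φ = 1:
φ → φ = 1 → 1 = 2
φ → φ = 1 → 1 = 2
(φ → φ) ↔ (φ → φ) = 2 ↔ 2 = 2
~((φ → φ) ↔ (φ → φ)) = ~2 = 0
~φ = ~1 = 1
~φ ∧ φ = 1 ∧ 1 = 1
~(~φ ∧ φ) = ~1 = 1
~((φ → φ) ↔ (φ → φ)) ∨ ~(~φ ∧ φ) = 0 ∨ 1 = 1
No assignment yields a value below 1, so this is the minimum.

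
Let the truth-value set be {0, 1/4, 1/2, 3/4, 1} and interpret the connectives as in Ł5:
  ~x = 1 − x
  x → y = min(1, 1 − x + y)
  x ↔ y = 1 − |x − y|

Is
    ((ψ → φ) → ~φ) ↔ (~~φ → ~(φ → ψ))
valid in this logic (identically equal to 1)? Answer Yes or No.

Counterexample: take φ = 1/4, ψ = 0.
ψ → φ = 0 → 1/4 = 1
~φ = ~1/4 = 3/4
(ψ → φ) → ~φ = 1 → 3/4 = 3/4
~φ = ~1/4 = 3/4
~~φ = ~3/4 = 1/4
φ → ψ = 1/4 → 0 = 3/4
~(φ → ψ) = ~3/4 = 1/4
~~φ → ~(φ → ψ) = 1/4 → 1/4 = 1
((ψ → φ) → ~φ) ↔ (~~φ → ~(φ → ψ)) = 3/4 ↔ 1 = 3/4
This gives 3/4 ≠ 1.

No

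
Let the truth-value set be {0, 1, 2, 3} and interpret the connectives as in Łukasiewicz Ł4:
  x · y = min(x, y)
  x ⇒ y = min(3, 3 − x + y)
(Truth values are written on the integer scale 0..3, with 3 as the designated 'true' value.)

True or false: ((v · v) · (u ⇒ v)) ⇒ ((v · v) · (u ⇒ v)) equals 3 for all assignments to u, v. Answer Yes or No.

Yes

u = 0, v = 0 ↦ 3
u = 0, v = 1 ↦ 3
u = 0, v = 2 ↦ 3
u = 0, v = 3 ↦ 3
u = 1, v = 0 ↦ 3
u = 1, v = 1 ↦ 3
u = 1, v = 2 ↦ 3
u = 1, v = 3 ↦ 3
u = 2, v = 0 ↦ 3
u = 2, v = 1 ↦ 3
u = 2, v = 2 ↦ 3
u = 2, v = 3 ↦ 3
u = 3, v = 0 ↦ 3
u = 3, v = 1 ↦ 3
u = 3, v = 2 ↦ 3
u = 3, v = 3 ↦ 3
Every assignment gives a value ≥ 3.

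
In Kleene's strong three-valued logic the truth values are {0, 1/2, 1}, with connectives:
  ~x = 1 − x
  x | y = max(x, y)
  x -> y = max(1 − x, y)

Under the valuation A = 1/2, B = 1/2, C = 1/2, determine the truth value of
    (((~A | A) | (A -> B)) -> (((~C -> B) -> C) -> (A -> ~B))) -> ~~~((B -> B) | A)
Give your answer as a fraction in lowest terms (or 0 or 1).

1/2

~A = ~1/2 = 1/2
~A | A = 1/2 | 1/2 = 1/2
A -> B = 1/2 -> 1/2 = 1/2
(~A | A) | (A -> B) = 1/2 | 1/2 = 1/2
~C = ~1/2 = 1/2
~C -> B = 1/2 -> 1/2 = 1/2
(~C -> B) -> C = 1/2 -> 1/2 = 1/2
~B = ~1/2 = 1/2
A -> ~B = 1/2 -> 1/2 = 1/2
((~C -> B) -> C) -> (A -> ~B) = 1/2 -> 1/2 = 1/2
((~A | A) | (A -> B)) -> (((~C -> B) -> C) -> (A -> ~B)) = 1/2 -> 1/2 = 1/2
B -> B = 1/2 -> 1/2 = 1/2
(B -> B) | A = 1/2 | 1/2 = 1/2
~((B -> B) | A) = ~1/2 = 1/2
~~((B -> B) | A) = ~1/2 = 1/2
~~~((B -> B) | A) = ~1/2 = 1/2
(((~A | A) | (A -> B)) -> (((~C -> B) -> C) -> (A -> ~B))) -> ~~~((B -> B) | A) = 1/2 -> 1/2 = 1/2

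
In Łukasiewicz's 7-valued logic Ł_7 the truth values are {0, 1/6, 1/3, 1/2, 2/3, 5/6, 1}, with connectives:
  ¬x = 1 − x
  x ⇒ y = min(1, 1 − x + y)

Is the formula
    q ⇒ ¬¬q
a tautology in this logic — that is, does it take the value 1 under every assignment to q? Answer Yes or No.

Yes

q = 0 ↦ 1
q = 1/6 ↦ 1
q = 1/3 ↦ 1
q = 1/2 ↦ 1
q = 2/3 ↦ 1
q = 5/6 ↦ 1
q = 1 ↦ 1
Every assignment gives a value ≥ 1.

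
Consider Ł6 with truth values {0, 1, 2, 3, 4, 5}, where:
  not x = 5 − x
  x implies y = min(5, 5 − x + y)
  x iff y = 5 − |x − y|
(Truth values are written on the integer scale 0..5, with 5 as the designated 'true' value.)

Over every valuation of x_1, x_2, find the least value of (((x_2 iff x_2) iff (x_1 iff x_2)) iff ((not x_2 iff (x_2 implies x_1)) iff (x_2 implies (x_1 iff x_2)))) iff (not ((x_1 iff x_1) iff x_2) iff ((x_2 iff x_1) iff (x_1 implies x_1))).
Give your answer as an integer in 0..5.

3

Take x_1 = 0, x_2 = 2:
x_2 iff x_2 = 2 iff 2 = 5
x_1 iff x_2 = 0 iff 2 = 3
(x_2 iff x_2) iff (x_1 iff x_2) = 5 iff 3 = 3
not x_2 = not 2 = 3
x_2 implies x_1 = 2 implies 0 = 3
not x_2 iff (x_2 implies x_1) = 3 iff 3 = 5
x_1 iff x_2 = 0 iff 2 = 3
x_2 implies (x_1 iff x_2) = 2 implies 3 = 5
(not x_2 iff (x_2 implies x_1)) iff (x_2 implies (x_1 iff x_2)) = 5 iff 5 = 5
((x_2 iff x_2) iff (x_1 iff x_2)) iff ((not x_2 iff (x_2 implies x_1)) iff (x_2 implies (x_1 iff x_2))) = 3 iff 5 = 3
x_1 iff x_1 = 0 iff 0 = 5
(x_1 iff x_1) iff x_2 = 5 iff 2 = 2
not ((x_1 iff x_1) iff x_2) = not 2 = 3
x_2 iff x_1 = 2 iff 0 = 3
x_1 implies x_1 = 0 implies 0 = 5
(x_2 iff x_1) iff (x_1 implies x_1) = 3 iff 5 = 3
not ((x_1 iff x_1) iff x_2) iff ((x_2 iff x_1) iff (x_1 implies x_1)) = 3 iff 3 = 5
(((x_2 iff x_2) iff (x_1 iff x_2)) iff ((not x_2 iff (x_2 implies x_1)) iff (x_2 implies (x_1 iff x_2)))) iff (not ((x_1 iff x_1) iff x_2) iff ((x_2 iff x_1) iff (x_1 implies x_1))) = 3 iff 5 = 3
No assignment yields a value below 3, so this is the minimum.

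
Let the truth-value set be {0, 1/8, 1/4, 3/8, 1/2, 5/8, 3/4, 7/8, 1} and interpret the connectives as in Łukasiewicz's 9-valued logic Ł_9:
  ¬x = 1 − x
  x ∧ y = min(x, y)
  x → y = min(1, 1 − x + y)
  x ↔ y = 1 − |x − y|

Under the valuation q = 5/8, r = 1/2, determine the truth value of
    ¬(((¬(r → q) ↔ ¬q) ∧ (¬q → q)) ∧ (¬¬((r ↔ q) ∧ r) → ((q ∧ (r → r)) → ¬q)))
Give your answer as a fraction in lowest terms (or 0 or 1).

3/8

r → q = 1/2 → 5/8 = 1
¬(r → q) = ¬1 = 0
¬q = ¬5/8 = 3/8
¬(r → q) ↔ ¬q = 0 ↔ 3/8 = 5/8
¬q = ¬5/8 = 3/8
¬q → q = 3/8 → 5/8 = 1
(¬(r → q) ↔ ¬q) ∧ (¬q → q) = 5/8 ∧ 1 = 5/8
r ↔ q = 1/2 ↔ 5/8 = 7/8
(r ↔ q) ∧ r = 7/8 ∧ 1/2 = 1/2
¬((r ↔ q) ∧ r) = ¬1/2 = 1/2
¬¬((r ↔ q) ∧ r) = ¬1/2 = 1/2
r → r = 1/2 → 1/2 = 1
q ∧ (r → r) = 5/8 ∧ 1 = 5/8
¬q = ¬5/8 = 3/8
(q ∧ (r → r)) → ¬q = 5/8 → 3/8 = 3/4
¬¬((r ↔ q) ∧ r) → ((q ∧ (r → r)) → ¬q) = 1/2 → 3/4 = 1
((¬(r → q) ↔ ¬q) ∧ (¬q → q)) ∧ (¬¬((r ↔ q) ∧ r) → ((q ∧ (r → r)) → ¬q)) = 5/8 ∧ 1 = 5/8
¬(((¬(r → q) ↔ ¬q) ∧ (¬q → q)) ∧ (¬¬((r ↔ q) ∧ r) → ((q ∧ (r → r)) → ¬q))) = ¬5/8 = 3/8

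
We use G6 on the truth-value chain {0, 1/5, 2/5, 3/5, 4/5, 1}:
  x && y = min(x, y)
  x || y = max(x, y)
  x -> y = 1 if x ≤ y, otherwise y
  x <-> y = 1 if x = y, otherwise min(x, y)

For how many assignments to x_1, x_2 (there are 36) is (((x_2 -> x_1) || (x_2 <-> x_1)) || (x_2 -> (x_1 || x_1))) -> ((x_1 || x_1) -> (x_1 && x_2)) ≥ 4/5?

value 1: 21 assignments (counts)
value 4/5: 1 assignment (counts)
value 3/5: 2 assignments
value 2/5: 3 assignments
value 1/5: 4 assignments
value 0: 5 assignments
So 22 of the 36 assignments meet the threshold.

22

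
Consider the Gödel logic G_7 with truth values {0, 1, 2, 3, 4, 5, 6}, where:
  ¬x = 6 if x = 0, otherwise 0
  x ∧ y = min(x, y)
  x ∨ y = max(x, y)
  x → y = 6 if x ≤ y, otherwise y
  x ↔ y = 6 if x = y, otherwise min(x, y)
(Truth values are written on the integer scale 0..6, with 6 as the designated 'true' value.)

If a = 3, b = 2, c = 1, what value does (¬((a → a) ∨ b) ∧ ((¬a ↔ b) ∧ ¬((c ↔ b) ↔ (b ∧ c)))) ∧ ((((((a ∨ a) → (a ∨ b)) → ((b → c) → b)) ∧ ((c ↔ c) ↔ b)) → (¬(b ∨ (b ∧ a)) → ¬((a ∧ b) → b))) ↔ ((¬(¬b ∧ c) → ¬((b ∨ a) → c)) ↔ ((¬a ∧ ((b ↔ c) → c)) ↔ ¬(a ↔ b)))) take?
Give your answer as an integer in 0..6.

a → a = 3 → 3 = 6
(a → a) ∨ b = 6 ∨ 2 = 6
¬((a → a) ∨ b) = ¬6 = 0
¬a = ¬3 = 0
¬a ↔ b = 0 ↔ 2 = 0
c ↔ b = 1 ↔ 2 = 1
b ∧ c = 2 ∧ 1 = 1
(c ↔ b) ↔ (b ∧ c) = 1 ↔ 1 = 6
¬((c ↔ b) ↔ (b ∧ c)) = ¬6 = 0
(¬a ↔ b) ∧ ¬((c ↔ b) ↔ (b ∧ c)) = 0 ∧ 0 = 0
¬((a → a) ∨ b) ∧ ((¬a ↔ b) ∧ ¬((c ↔ b) ↔ (b ∧ c))) = 0 ∧ 0 = 0
a ∨ a = 3 ∨ 3 = 3
a ∨ b = 3 ∨ 2 = 3
(a ∨ a) → (a ∨ b) = 3 → 3 = 6
b → c = 2 → 1 = 1
(b → c) → b = 1 → 2 = 6
((a ∨ a) → (a ∨ b)) → ((b → c) → b) = 6 → 6 = 6
c ↔ c = 1 ↔ 1 = 6
(c ↔ c) ↔ b = 6 ↔ 2 = 2
(((a ∨ a) → (a ∨ b)) → ((b → c) → b)) ∧ ((c ↔ c) ↔ b) = 6 ∧ 2 = 2
b ∧ a = 2 ∧ 3 = 2
b ∨ (b ∧ a) = 2 ∨ 2 = 2
¬(b ∨ (b ∧ a)) = ¬2 = 0
a ∧ b = 3 ∧ 2 = 2
(a ∧ b) → b = 2 → 2 = 6
¬((a ∧ b) → b) = ¬6 = 0
¬(b ∨ (b ∧ a)) → ¬((a ∧ b) → b) = 0 → 0 = 6
((((a ∨ a) → (a ∨ b)) → ((b → c) → b)) ∧ ((c ↔ c) ↔ b)) → (¬(b ∨ (b ∧ a)) → ¬((a ∧ b) → b)) = 2 → 6 = 6
¬b = ¬2 = 0
¬b ∧ c = 0 ∧ 1 = 0
¬(¬b ∧ c) = ¬0 = 6
b ∨ a = 2 ∨ 3 = 3
(b ∨ a) → c = 3 → 1 = 1
¬((b ∨ a) → c) = ¬1 = 0
¬(¬b ∧ c) → ¬((b ∨ a) → c) = 6 → 0 = 0
¬a = ¬3 = 0
b ↔ c = 2 ↔ 1 = 1
(b ↔ c) → c = 1 → 1 = 6
¬a ∧ ((b ↔ c) → c) = 0 ∧ 6 = 0
a ↔ b = 3 ↔ 2 = 2
¬(a ↔ b) = ¬2 = 0
(¬a ∧ ((b ↔ c) → c)) ↔ ¬(a ↔ b) = 0 ↔ 0 = 6
(¬(¬b ∧ c) → ¬((b ∨ a) → c)) ↔ ((¬a ∧ ((b ↔ c) → c)) ↔ ¬(a ↔ b)) = 0 ↔ 6 = 0
(((((a ∨ a) → (a ∨ b)) → ((b → c) → b)) ∧ ((c ↔ c) ↔ b)) → (¬(b ∨ (b ∧ a)) → ¬((a ∧ b) → b))) ↔ ((¬(¬b ∧ c) → ¬((b ∨ a) → c)) ↔ ((¬a ∧ ((b ↔ c) → c)) ↔ ¬(a ↔ b))) = 6 ↔ 0 = 0
(¬((a → a) ∨ b) ∧ ((¬a ↔ b) ∧ ¬((c ↔ b) ↔ (b ∧ c)))) ∧ ((((((a ∨ a) → (a ∨ b)) → ((b → c) → b)) ∧ ((c ↔ c) ↔ b)) → (¬(b ∨ (b ∧ a)) → ¬((a ∧ b) → b))) ↔ ((¬(¬b ∧ c) → ¬((b ∨ a) → c)) ↔ ((¬a ∧ ((b ↔ c) → c)) ↔ ¬(a ↔ b)))) = 0 ∧ 0 = 0

0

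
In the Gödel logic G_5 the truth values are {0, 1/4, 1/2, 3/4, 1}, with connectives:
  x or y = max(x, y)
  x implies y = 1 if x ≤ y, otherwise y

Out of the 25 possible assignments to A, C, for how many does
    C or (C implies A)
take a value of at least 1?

value 1: 19 assignments (counts)
value 3/4: 3 assignments
value 1/2: 2 assignments
value 1/4: 1 assignment
So 19 of the 25 assignments meet the threshold.

19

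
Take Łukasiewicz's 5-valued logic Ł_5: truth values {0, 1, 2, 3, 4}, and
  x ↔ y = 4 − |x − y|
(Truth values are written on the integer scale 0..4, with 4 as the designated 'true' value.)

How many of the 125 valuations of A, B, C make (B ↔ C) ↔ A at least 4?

25

value 4: 25 assignments (counts)
value 3: 43 assignments
value 2: 31 assignments
value 1: 19 assignments
value 0: 7 assignments
So 25 of the 125 assignments meet the threshold.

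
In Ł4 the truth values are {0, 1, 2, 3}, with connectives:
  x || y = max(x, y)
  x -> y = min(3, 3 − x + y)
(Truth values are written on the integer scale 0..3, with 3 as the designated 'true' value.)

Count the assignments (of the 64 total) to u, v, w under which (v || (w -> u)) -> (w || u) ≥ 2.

value 3: 34 assignments (counts)
value 2: 17 assignments (counts)
value 1: 9 assignments
value 0: 4 assignments
So 51 of the 64 assignments meet the threshold.

51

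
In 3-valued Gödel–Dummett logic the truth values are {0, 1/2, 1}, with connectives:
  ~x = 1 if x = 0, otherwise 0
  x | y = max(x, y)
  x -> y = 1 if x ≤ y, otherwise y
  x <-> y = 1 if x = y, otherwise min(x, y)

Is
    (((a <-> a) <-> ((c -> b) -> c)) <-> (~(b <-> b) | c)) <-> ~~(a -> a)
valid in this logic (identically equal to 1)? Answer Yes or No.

No

Counterexample: take a = 0, b = 0, c = 1/2.
a <-> a = 0 <-> 0 = 1
c -> b = 1/2 -> 0 = 0
(c -> b) -> c = 0 -> 1/2 = 1
(a <-> a) <-> ((c -> b) -> c) = 1 <-> 1 = 1
b <-> b = 0 <-> 0 = 1
~(b <-> b) = ~1 = 0
~(b <-> b) | c = 0 | 1/2 = 1/2
((a <-> a) <-> ((c -> b) -> c)) <-> (~(b <-> b) | c) = 1 <-> 1/2 = 1/2
a -> a = 0 -> 0 = 1
~(a -> a) = ~1 = 0
~~(a -> a) = ~0 = 1
(((a <-> a) <-> ((c -> b) -> c)) <-> (~(b <-> b) | c)) <-> ~~(a -> a) = 1/2 <-> 1 = 1/2
This gives 1/2 ≠ 1.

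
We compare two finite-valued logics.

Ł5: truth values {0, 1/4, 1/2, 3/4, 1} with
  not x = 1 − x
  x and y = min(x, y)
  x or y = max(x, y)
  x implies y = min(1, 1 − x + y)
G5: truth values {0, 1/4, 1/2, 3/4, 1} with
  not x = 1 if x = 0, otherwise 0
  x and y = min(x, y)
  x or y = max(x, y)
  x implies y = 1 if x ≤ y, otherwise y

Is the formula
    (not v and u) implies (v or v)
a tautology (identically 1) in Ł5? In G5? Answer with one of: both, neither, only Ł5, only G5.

neither

In Ł5: at u = 1/4, v = 0 the value is 3/4 — not a tautology.
In G5: at u = 1/4, v = 0 the value is 0 — not a tautology.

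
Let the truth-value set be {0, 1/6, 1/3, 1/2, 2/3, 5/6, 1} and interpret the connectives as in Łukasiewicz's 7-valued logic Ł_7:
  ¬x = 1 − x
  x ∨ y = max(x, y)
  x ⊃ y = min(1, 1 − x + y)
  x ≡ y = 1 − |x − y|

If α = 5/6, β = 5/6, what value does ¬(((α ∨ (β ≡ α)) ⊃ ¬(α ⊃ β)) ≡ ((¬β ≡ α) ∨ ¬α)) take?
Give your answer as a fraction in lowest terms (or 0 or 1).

1/3

β ≡ α = 5/6 ≡ 5/6 = 1
α ∨ (β ≡ α) = 5/6 ∨ 1 = 1
α ⊃ β = 5/6 ⊃ 5/6 = 1
¬(α ⊃ β) = ¬1 = 0
(α ∨ (β ≡ α)) ⊃ ¬(α ⊃ β) = 1 ⊃ 0 = 0
¬β = ¬5/6 = 1/6
¬β ≡ α = 1/6 ≡ 5/6 = 1/3
¬α = ¬5/6 = 1/6
(¬β ≡ α) ∨ ¬α = 1/3 ∨ 1/6 = 1/3
((α ∨ (β ≡ α)) ⊃ ¬(α ⊃ β)) ≡ ((¬β ≡ α) ∨ ¬α) = 0 ≡ 1/3 = 2/3
¬(((α ∨ (β ≡ α)) ⊃ ¬(α ⊃ β)) ≡ ((¬β ≡ α) ∨ ¬α)) = ¬2/3 = 1/3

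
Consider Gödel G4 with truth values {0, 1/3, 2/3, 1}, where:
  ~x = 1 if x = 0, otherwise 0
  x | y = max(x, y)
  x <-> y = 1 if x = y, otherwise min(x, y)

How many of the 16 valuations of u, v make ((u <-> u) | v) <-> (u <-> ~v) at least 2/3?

5

u = 0, v = 0 ↦ 0  <
u = 0, v = 1/3 ↦ 1  ≥
u = 0, v = 2/3 ↦ 1  ≥
u = 0, v = 1 ↦ 1  ≥
u = 1/3, v = 0 ↦ 1/3  <
u = 1/3, v = 1/3 ↦ 0  <
u = 1/3, v = 2/3 ↦ 0  <
u = 1/3, v = 1 ↦ 0  <
u = 2/3, v = 0 ↦ 2/3  ≥
u = 2/3, v = 1/3 ↦ 0  <
u = 2/3, v = 2/3 ↦ 0  <
u = 2/3, v = 1 ↦ 0  <
u = 1, v = 0 ↦ 1  ≥
u = 1, v = 1/3 ↦ 0  <
u = 1, v = 2/3 ↦ 0  <
u = 1, v = 1 ↦ 0  <
So 5 of the 16 assignments meet the threshold.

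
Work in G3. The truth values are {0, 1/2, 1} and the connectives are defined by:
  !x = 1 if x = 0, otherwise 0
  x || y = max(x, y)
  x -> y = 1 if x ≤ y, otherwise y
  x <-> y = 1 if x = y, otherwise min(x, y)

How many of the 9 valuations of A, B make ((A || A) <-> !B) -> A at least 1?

7

A = 0, B = 0 ↦ 1  ≥
A = 0, B = 1/2 ↦ 0  <
A = 0, B = 1 ↦ 0  <
A = 1/2, B = 0 ↦ 1  ≥
A = 1/2, B = 1/2 ↦ 1  ≥
A = 1/2, B = 1 ↦ 1  ≥
A = 1, B = 0 ↦ 1  ≥
A = 1, B = 1/2 ↦ 1  ≥
A = 1, B = 1 ↦ 1  ≥
So 7 of the 9 assignments meet the threshold.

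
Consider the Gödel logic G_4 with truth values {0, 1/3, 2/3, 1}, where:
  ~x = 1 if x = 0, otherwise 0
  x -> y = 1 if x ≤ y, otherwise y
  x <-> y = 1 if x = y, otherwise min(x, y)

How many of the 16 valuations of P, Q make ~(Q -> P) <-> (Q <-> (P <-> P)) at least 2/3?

P = 0, Q = 0 ↦ 1  ≥
P = 0, Q = 1/3 ↦ 1/3  <
P = 0, Q = 2/3 ↦ 2/3  ≥
P = 0, Q = 1 ↦ 1  ≥
P = 1/3, Q = 0 ↦ 1  ≥
P = 1/3, Q = 1/3 ↦ 0  <
P = 1/3, Q = 2/3 ↦ 0  <
P = 1/3, Q = 1 ↦ 0  <
P = 2/3, Q = 0 ↦ 1  ≥
P = 2/3, Q = 1/3 ↦ 0  <
P = 2/3, Q = 2/3 ↦ 0  <
P = 2/3, Q = 1 ↦ 0  <
P = 1, Q = 0 ↦ 1  ≥
P = 1, Q = 1/3 ↦ 0  <
P = 1, Q = 2/3 ↦ 0  <
P = 1, Q = 1 ↦ 0  <
So 6 of the 16 assignments meet the threshold.

6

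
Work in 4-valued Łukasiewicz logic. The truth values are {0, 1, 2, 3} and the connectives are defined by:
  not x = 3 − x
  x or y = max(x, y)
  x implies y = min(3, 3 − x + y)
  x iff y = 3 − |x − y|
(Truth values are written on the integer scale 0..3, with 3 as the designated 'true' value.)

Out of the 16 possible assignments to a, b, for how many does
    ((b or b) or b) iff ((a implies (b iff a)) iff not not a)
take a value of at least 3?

a = 0, b = 0 ↦ 3  ≥
a = 0, b = 1 ↦ 2  <
a = 0, b = 2 ↦ 1  <
a = 0, b = 3 ↦ 0  <
a = 1, b = 0 ↦ 2  <
a = 1, b = 1 ↦ 3  ≥
a = 1, b = 2 ↦ 2  <
a = 1, b = 3 ↦ 1  <
a = 2, b = 0 ↦ 0  <
a = 2, b = 1 ↦ 2  <
a = 2, b = 2 ↦ 3  ≥
a = 2, b = 3 ↦ 2  <
a = 3, b = 0 ↦ 3  ≥
a = 3, b = 1 ↦ 3  ≥
a = 3, b = 2 ↦ 3  ≥
a = 3, b = 3 ↦ 3  ≥
So 7 of the 16 assignments meet the threshold.

7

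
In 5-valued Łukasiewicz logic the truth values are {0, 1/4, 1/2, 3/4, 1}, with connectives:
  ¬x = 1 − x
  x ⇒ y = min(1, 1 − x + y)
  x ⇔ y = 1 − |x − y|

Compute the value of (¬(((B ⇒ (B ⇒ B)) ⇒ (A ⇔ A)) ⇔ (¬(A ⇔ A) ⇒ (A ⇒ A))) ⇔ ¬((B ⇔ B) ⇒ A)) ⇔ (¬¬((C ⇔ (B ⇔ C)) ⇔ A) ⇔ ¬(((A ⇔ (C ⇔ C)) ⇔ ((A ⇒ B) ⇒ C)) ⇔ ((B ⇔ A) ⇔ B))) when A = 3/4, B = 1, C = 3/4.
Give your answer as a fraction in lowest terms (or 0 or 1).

B ⇒ B = 1 ⇒ 1 = 1
B ⇒ (B ⇒ B) = 1 ⇒ 1 = 1
A ⇔ A = 3/4 ⇔ 3/4 = 1
(B ⇒ (B ⇒ B)) ⇒ (A ⇔ A) = 1 ⇒ 1 = 1
A ⇔ A = 3/4 ⇔ 3/4 = 1
¬(A ⇔ A) = ¬1 = 0
A ⇒ A = 3/4 ⇒ 3/4 = 1
¬(A ⇔ A) ⇒ (A ⇒ A) = 0 ⇒ 1 = 1
((B ⇒ (B ⇒ B)) ⇒ (A ⇔ A)) ⇔ (¬(A ⇔ A) ⇒ (A ⇒ A)) = 1 ⇔ 1 = 1
¬(((B ⇒ (B ⇒ B)) ⇒ (A ⇔ A)) ⇔ (¬(A ⇔ A) ⇒ (A ⇒ A))) = ¬1 = 0
B ⇔ B = 1 ⇔ 1 = 1
(B ⇔ B) ⇒ A = 1 ⇒ 3/4 = 3/4
¬((B ⇔ B) ⇒ A) = ¬3/4 = 1/4
¬(((B ⇒ (B ⇒ B)) ⇒ (A ⇔ A)) ⇔ (¬(A ⇔ A) ⇒ (A ⇒ A))) ⇔ ¬((B ⇔ B) ⇒ A) = 0 ⇔ 1/4 = 3/4
B ⇔ C = 1 ⇔ 3/4 = 3/4
C ⇔ (B ⇔ C) = 3/4 ⇔ 3/4 = 1
(C ⇔ (B ⇔ C)) ⇔ A = 1 ⇔ 3/4 = 3/4
¬((C ⇔ (B ⇔ C)) ⇔ A) = ¬3/4 = 1/4
¬¬((C ⇔ (B ⇔ C)) ⇔ A) = ¬1/4 = 3/4
C ⇔ C = 3/4 ⇔ 3/4 = 1
A ⇔ (C ⇔ C) = 3/4 ⇔ 1 = 3/4
A ⇒ B = 3/4 ⇒ 1 = 1
(A ⇒ B) ⇒ C = 1 ⇒ 3/4 = 3/4
(A ⇔ (C ⇔ C)) ⇔ ((A ⇒ B) ⇒ C) = 3/4 ⇔ 3/4 = 1
B ⇔ A = 1 ⇔ 3/4 = 3/4
(B ⇔ A) ⇔ B = 3/4 ⇔ 1 = 3/4
((A ⇔ (C ⇔ C)) ⇔ ((A ⇒ B) ⇒ C)) ⇔ ((B ⇔ A) ⇔ B) = 1 ⇔ 3/4 = 3/4
¬(((A ⇔ (C ⇔ C)) ⇔ ((A ⇒ B) ⇒ C)) ⇔ ((B ⇔ A) ⇔ B)) = ¬3/4 = 1/4
¬¬((C ⇔ (B ⇔ C)) ⇔ A) ⇔ ¬(((A ⇔ (C ⇔ C)) ⇔ ((A ⇒ B) ⇒ C)) ⇔ ((B ⇔ A) ⇔ B)) = 3/4 ⇔ 1/4 = 1/2
(¬(((B ⇒ (B ⇒ B)) ⇒ (A ⇔ A)) ⇔ (¬(A ⇔ A) ⇒ (A ⇒ A))) ⇔ ¬((B ⇔ B) ⇒ A)) ⇔ (¬¬((C ⇔ (B ⇔ C)) ⇔ A) ⇔ ¬(((A ⇔ (C ⇔ C)) ⇔ ((A ⇒ B) ⇒ C)) ⇔ ((B ⇔ A) ⇔ B))) = 3/4 ⇔ 1/2 = 3/4

3/4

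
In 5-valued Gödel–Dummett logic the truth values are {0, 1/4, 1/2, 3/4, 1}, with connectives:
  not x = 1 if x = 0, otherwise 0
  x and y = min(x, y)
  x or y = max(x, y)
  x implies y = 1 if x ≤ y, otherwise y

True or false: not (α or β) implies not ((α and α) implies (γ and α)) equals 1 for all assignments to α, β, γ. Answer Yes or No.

Counterexample: take α = 0, β = 0, γ = 0.
α or β = 0 or 0 = 0
not (α or β) = not 0 = 1
α and α = 0 and 0 = 0
γ and α = 0 and 0 = 0
(α and α) implies (γ and α) = 0 implies 0 = 1
not ((α and α) implies (γ and α)) = not 1 = 0
not (α or β) implies not ((α and α) implies (γ and α)) = 1 implies 0 = 0
This gives 0 ≠ 1.

No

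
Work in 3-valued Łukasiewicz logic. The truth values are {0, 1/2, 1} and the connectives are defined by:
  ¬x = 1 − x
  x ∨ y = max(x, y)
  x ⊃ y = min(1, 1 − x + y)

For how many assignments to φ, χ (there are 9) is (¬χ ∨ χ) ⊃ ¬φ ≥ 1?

4

φ = 0, χ = 0 ↦ 1  ≥
φ = 0, χ = 1/2 ↦ 1  ≥
φ = 0, χ = 1 ↦ 1  ≥
φ = 1/2, χ = 0 ↦ 1/2  <
φ = 1/2, χ = 1/2 ↦ 1  ≥
φ = 1/2, χ = 1 ↦ 1/2  <
φ = 1, χ = 0 ↦ 0  <
φ = 1, χ = 1/2 ↦ 1/2  <
φ = 1, χ = 1 ↦ 0  <
So 4 of the 9 assignments meet the threshold.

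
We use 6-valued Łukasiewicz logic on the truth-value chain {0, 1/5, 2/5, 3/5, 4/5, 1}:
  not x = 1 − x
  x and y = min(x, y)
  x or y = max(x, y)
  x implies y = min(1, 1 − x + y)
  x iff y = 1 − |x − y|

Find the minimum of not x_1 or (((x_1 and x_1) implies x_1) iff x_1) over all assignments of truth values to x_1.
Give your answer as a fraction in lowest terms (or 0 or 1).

Take x_1 = 2/5:
not x_1 = not 2/5 = 3/5
x_1 and x_1 = 2/5 and 2/5 = 2/5
(x_1 and x_1) implies x_1 = 2/5 implies 2/5 = 1
((x_1 and x_1) implies x_1) iff x_1 = 1 iff 2/5 = 2/5
not x_1 or (((x_1 and x_1) implies x_1) iff x_1) = 3/5 or 2/5 = 3/5
No assignment yields a value below 3/5, so this is the minimum.

3/5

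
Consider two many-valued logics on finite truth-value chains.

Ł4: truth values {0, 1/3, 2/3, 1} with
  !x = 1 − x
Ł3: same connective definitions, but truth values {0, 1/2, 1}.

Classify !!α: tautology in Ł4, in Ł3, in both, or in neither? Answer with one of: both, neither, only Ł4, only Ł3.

In Ł4: at α = 0 the value is 0 — not a tautology.
In Ł3: at α = 0 the value is 0 — not a tautology.

neither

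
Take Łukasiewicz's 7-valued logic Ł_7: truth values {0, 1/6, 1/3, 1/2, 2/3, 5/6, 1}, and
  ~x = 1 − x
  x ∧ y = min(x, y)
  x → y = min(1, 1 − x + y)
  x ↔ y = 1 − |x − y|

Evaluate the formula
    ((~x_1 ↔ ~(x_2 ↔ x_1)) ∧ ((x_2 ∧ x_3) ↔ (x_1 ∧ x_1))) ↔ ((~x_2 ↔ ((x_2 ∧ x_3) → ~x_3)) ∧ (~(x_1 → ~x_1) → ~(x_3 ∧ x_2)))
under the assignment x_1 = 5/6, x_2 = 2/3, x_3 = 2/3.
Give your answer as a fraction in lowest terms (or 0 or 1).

5/6

~x_1 = ~5/6 = 1/6
x_2 ↔ x_1 = 2/3 ↔ 5/6 = 5/6
~(x_2 ↔ x_1) = ~5/6 = 1/6
~x_1 ↔ ~(x_2 ↔ x_1) = 1/6 ↔ 1/6 = 1
x_2 ∧ x_3 = 2/3 ∧ 2/3 = 2/3
x_1 ∧ x_1 = 5/6 ∧ 5/6 = 5/6
(x_2 ∧ x_3) ↔ (x_1 ∧ x_1) = 2/3 ↔ 5/6 = 5/6
(~x_1 ↔ ~(x_2 ↔ x_1)) ∧ ((x_2 ∧ x_3) ↔ (x_1 ∧ x_1)) = 1 ∧ 5/6 = 5/6
~x_2 = ~2/3 = 1/3
x_2 ∧ x_3 = 2/3 ∧ 2/3 = 2/3
~x_3 = ~2/3 = 1/3
(x_2 ∧ x_3) → ~x_3 = 2/3 → 1/3 = 2/3
~x_2 ↔ ((x_2 ∧ x_3) → ~x_3) = 1/3 ↔ 2/3 = 2/3
~x_1 = ~5/6 = 1/6
x_1 → ~x_1 = 5/6 → 1/6 = 1/3
~(x_1 → ~x_1) = ~1/3 = 2/3
x_3 ∧ x_2 = 2/3 ∧ 2/3 = 2/3
~(x_3 ∧ x_2) = ~2/3 = 1/3
~(x_1 → ~x_1) → ~(x_3 ∧ x_2) = 2/3 → 1/3 = 2/3
(~x_2 ↔ ((x_2 ∧ x_3) → ~x_3)) ∧ (~(x_1 → ~x_1) → ~(x_3 ∧ x_2)) = 2/3 ∧ 2/3 = 2/3
((~x_1 ↔ ~(x_2 ↔ x_1)) ∧ ((x_2 ∧ x_3) ↔ (x_1 ∧ x_1))) ↔ ((~x_2 ↔ ((x_2 ∧ x_3) → ~x_3)) ∧ (~(x_1 → ~x_1) → ~(x_3 ∧ x_2))) = 5/6 ↔ 2/3 = 5/6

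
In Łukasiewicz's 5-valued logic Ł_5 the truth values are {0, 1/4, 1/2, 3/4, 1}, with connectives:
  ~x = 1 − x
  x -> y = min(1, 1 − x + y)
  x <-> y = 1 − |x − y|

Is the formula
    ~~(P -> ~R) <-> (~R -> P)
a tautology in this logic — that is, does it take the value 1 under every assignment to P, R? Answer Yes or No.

Counterexample: take P = 0, R = 0.
~R = ~0 = 1
P -> ~R = 0 -> 1 = 1
~(P -> ~R) = ~1 = 0
~~(P -> ~R) = ~0 = 1
~R = ~0 = 1
~R -> P = 1 -> 0 = 0
~~(P -> ~R) <-> (~R -> P) = 1 <-> 0 = 0
This gives 0 ≠ 1.

No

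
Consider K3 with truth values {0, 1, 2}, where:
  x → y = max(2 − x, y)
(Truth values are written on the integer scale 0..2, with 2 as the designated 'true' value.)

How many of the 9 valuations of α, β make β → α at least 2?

α = 0, β = 0 ↦ 2  ≥
α = 0, β = 1 ↦ 1  <
α = 0, β = 2 ↦ 0  <
α = 1, β = 0 ↦ 2  ≥
α = 1, β = 1 ↦ 1  <
α = 1, β = 2 ↦ 1  <
α = 2, β = 0 ↦ 2  ≥
α = 2, β = 1 ↦ 2  ≥
α = 2, β = 2 ↦ 2  ≥
So 5 of the 9 assignments meet the threshold.

5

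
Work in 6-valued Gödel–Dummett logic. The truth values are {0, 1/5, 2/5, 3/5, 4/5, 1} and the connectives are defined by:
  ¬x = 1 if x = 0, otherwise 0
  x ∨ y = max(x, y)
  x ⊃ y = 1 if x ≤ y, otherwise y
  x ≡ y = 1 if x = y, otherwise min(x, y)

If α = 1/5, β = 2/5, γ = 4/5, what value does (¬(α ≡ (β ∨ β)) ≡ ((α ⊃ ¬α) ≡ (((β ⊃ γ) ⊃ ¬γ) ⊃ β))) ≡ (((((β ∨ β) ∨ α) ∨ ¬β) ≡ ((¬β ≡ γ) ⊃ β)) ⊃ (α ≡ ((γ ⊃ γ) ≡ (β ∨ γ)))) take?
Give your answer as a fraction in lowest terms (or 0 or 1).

1/5

β ∨ β = 2/5 ∨ 2/5 = 2/5
α ≡ (β ∨ β) = 1/5 ≡ 2/5 = 1/5
¬(α ≡ (β ∨ β)) = ¬1/5 = 0
¬α = ¬1/5 = 0
α ⊃ ¬α = 1/5 ⊃ 0 = 0
β ⊃ γ = 2/5 ⊃ 4/5 = 1
¬γ = ¬4/5 = 0
(β ⊃ γ) ⊃ ¬γ = 1 ⊃ 0 = 0
((β ⊃ γ) ⊃ ¬γ) ⊃ β = 0 ⊃ 2/5 = 1
(α ⊃ ¬α) ≡ (((β ⊃ γ) ⊃ ¬γ) ⊃ β) = 0 ≡ 1 = 0
¬(α ≡ (β ∨ β)) ≡ ((α ⊃ ¬α) ≡ (((β ⊃ γ) ⊃ ¬γ) ⊃ β)) = 0 ≡ 0 = 1
β ∨ β = 2/5 ∨ 2/5 = 2/5
(β ∨ β) ∨ α = 2/5 ∨ 1/5 = 2/5
¬β = ¬2/5 = 0
((β ∨ β) ∨ α) ∨ ¬β = 2/5 ∨ 0 = 2/5
¬β = ¬2/5 = 0
¬β ≡ γ = 0 ≡ 4/5 = 0
(¬β ≡ γ) ⊃ β = 0 ⊃ 2/5 = 1
(((β ∨ β) ∨ α) ∨ ¬β) ≡ ((¬β ≡ γ) ⊃ β) = 2/5 ≡ 1 = 2/5
γ ⊃ γ = 4/5 ⊃ 4/5 = 1
β ∨ γ = 2/5 ∨ 4/5 = 4/5
(γ ⊃ γ) ≡ (β ∨ γ) = 1 ≡ 4/5 = 4/5
α ≡ ((γ ⊃ γ) ≡ (β ∨ γ)) = 1/5 ≡ 4/5 = 1/5
((((β ∨ β) ∨ α) ∨ ¬β) ≡ ((¬β ≡ γ) ⊃ β)) ⊃ (α ≡ ((γ ⊃ γ) ≡ (β ∨ γ))) = 2/5 ⊃ 1/5 = 1/5
(¬(α ≡ (β ∨ β)) ≡ ((α ⊃ ¬α) ≡ (((β ⊃ γ) ⊃ ¬γ) ⊃ β))) ≡ (((((β ∨ β) ∨ α) ∨ ¬β) ≡ ((¬β ≡ γ) ⊃ β)) ⊃ (α ≡ ((γ ⊃ γ) ≡ (β ∨ γ)))) = 1 ≡ 1/5 = 1/5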